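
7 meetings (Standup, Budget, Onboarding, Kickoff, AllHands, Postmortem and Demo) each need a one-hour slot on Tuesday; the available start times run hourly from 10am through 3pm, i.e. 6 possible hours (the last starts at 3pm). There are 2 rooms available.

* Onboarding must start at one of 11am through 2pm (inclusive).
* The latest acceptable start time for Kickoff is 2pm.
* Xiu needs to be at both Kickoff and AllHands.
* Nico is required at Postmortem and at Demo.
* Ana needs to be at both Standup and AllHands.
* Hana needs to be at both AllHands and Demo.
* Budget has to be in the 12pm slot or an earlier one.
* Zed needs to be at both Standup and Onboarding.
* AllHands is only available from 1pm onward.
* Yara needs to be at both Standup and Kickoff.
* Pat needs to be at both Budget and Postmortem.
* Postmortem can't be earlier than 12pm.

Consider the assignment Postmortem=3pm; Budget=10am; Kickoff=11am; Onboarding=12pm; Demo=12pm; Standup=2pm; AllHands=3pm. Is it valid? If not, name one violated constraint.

Yes, all constraints hold

Postmortem can't be earlier than 12pm — holds.
Ana needs to be at both Standup and AllHands — holds.
AllHands is only available from 1pm onward — holds.
There are 2 rooms available — holds.
Budget has to be in the 12pm slot or an earlier one — holds.
The latest acceptable start time for Kickoff is 2pm — holds.
Zed needs to be at both Standup and Onboarding — holds.
Pat needs to be at both Budget and Postmortem — holds.
Xiu needs to be at both Kickoff and AllHands — holds.
Nico is required at Postmortem and at Demo — holds.
Yara needs to be at both Standup and Kickoff — holds.
Hana needs to be at both AllHands and Demo — holds.
Onboarding must start at one of 11am through 2pm (inclusive) — holds.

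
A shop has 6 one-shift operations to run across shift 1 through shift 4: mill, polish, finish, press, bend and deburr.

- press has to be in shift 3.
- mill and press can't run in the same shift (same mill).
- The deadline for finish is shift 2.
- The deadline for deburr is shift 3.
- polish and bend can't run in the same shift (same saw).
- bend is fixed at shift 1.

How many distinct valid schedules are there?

Splitting on mill: it can be shift 1 (18), shift 2 (18), shift 4 (18). Listing each branch's schedules as (polish, finish, press, bend, deburr) by shift number:
mill=shift 1: (2,1,3,1,1) (2,1,3,1,2) (2,1,3,1,3) (2,2,3,1,1) (2,2,3,1,2) (2,2,3,1,3) (3,1,3,1,1) (3,1,3,1,2) (3,1,3,1,3) (3,2,3,1,1) (3,2,3,1,2) (3,2,3,1,3) (4,1,3,1,1) (4,1,3,1,2) (4,1,3,1,3) (4,2,3,1,1) (4,2,3,1,2) (4,2,3,1,3) — 18.
mill=shift 2: (2,1,3,1,1) (2,1,3,1,2) (2,1,3,1,3) (2,2,3,1,1) (2,2,3,1,2) (2,2,3,1,3) (3,1,3,1,1) (3,1,3,1,2) (3,1,3,1,3) (3,2,3,1,1) (3,2,3,1,2) (3,2,3,1,3) (4,1,3,1,1) (4,1,3,1,2) (4,1,3,1,3) (4,2,3,1,1) (4,2,3,1,2) (4,2,3,1,3) — 18.
mill=shift 4: (2,1,3,1,1) (2,1,3,1,2) (2,1,3,1,3) (2,2,3,1,1) (2,2,3,1,2) (2,2,3,1,3) (3,1,3,1,1) (3,1,3,1,2) (3,1,3,1,3) (3,2,3,1,1) (3,2,3,1,2) (3,2,3,1,3) (4,1,3,1,1) (4,1,3,1,2) (4,1,3,1,3) (4,2,3,1,1) (4,2,3,1,2) (4,2,3,1,3) — 18.
Summing: 18 + 18 + 18 = 54.

54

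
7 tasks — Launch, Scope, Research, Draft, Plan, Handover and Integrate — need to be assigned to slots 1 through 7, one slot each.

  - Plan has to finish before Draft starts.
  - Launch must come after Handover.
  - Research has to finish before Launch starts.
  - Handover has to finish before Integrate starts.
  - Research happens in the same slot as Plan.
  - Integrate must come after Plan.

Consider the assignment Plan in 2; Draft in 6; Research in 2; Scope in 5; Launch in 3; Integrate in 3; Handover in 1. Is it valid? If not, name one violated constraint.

Yes

Handover has to finish before Integrate starts — holds.
Research happens in the same slot as Plan — holds.
Launch must come after Handover — holds.
Research has to finish before Launch starts — holds.
Plan has to finish before Draft starts — holds.
Integrate must come after Plan — holds.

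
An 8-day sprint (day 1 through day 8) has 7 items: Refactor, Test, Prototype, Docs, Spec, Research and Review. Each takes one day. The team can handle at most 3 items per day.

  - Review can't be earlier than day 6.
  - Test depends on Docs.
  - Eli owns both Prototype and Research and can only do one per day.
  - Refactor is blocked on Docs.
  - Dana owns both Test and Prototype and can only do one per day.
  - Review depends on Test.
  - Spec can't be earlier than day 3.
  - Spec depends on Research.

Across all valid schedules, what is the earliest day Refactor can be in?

Precedence pushes Refactor to at least day 2.
Refactor at day 2 is achievable: Test=day 2; Spec=day 3; Review=day 6; Docs=day 1; Prototype=day 3; Refactor=day 2; Research=day 1.

day 2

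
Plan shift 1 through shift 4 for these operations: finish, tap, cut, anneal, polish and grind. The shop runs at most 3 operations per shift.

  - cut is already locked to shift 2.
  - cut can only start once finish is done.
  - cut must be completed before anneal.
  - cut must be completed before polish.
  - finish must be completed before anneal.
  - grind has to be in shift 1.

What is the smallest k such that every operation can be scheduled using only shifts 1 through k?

The precedence chain requires at least 3 distinct shifts.
With at most 3 per shift and 6 operations, at least 2 shifts are needed.
3 works (last occupied shift: shift 3): for example anneal in shift 3; grind in shift 1; cut in shift 2; polish in shift 3; finish in shift 1; tap in shift 1.

3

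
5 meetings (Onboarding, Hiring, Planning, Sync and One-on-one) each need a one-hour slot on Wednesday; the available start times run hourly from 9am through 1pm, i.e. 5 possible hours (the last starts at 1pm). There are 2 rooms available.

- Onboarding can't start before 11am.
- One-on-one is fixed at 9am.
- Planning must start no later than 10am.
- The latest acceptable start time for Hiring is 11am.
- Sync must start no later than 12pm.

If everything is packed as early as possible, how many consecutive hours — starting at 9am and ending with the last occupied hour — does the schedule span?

With at most 2 per hour and 5 meetings, at least 3 hours are needed.
Onboarding can't be placed before 11am — that is hour 3 counting from 9am — so the schedule must run through at least 3 hours.
3 works (last occupied hour: 11am): for example Onboarding in 11am, Sync in 10am, Hiring in 10am, Planning in 9am, One-on-one in 9am.

3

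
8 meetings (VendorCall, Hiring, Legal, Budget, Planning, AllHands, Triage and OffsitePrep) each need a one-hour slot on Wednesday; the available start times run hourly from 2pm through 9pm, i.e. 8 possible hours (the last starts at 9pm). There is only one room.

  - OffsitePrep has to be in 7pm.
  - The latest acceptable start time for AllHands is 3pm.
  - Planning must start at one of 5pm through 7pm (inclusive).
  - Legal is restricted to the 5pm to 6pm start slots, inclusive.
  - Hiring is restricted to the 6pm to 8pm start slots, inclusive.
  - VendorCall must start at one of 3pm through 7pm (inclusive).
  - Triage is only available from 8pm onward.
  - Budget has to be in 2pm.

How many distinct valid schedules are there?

2

Enumerating: VendorCall=4pm, Planning=6pm, Legal=5pm, Hiring=8pm, Triage=9pm, Budget=2pm, AllHands=3pm, OffsitePrep=7pm | Planning in 5pm; Legal in 6pm; OffsitePrep in 7pm; VendorCall in 4pm; Budget in 2pm; Hiring in 8pm; AllHands in 3pm; Triage in 9pm.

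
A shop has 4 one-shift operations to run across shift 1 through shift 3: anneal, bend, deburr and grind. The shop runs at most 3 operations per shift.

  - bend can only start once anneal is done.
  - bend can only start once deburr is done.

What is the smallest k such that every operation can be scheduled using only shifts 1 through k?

2

The precedence chain requires at least 2 distinct shifts.
With at most 3 per shift and 4 operations, at least 2 shifts are needed.
2 works (last occupied shift: shift 2): for example bend -> shift 2; anneal -> shift 1; grind -> shift 1; deburr -> shift 1.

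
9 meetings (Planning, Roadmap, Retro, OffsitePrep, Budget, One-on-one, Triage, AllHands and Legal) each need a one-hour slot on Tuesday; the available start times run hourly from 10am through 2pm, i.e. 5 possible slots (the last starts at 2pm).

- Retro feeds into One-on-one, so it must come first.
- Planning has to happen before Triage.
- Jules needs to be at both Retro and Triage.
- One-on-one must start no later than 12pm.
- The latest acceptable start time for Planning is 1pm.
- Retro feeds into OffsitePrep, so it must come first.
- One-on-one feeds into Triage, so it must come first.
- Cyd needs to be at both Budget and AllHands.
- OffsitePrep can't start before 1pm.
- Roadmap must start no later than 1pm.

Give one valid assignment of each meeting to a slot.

One-on-one=11am, Triage=12pm, OffsitePrep=1pm, Budget=10am, AllHands=11am, Legal=10am, Planning=10am, Retro=10am, Roadmap=10am

Checking: Retro(10am) before One-on-one(11am); One-on-one(11am) before Triage(12pm); Planning(10am) before Triage(12pm); Retro(10am) before OffsitePrep(1pm); Retro(10am) != Triage(12pm); Budget(10am) != AllHands(11am); Planning=10am in [10am,1pm]; One-on-one=11am in [10am,12pm]; OffsitePrep=1pm in [1pm,2pm]; Roadmap=10am in [10am,1pm].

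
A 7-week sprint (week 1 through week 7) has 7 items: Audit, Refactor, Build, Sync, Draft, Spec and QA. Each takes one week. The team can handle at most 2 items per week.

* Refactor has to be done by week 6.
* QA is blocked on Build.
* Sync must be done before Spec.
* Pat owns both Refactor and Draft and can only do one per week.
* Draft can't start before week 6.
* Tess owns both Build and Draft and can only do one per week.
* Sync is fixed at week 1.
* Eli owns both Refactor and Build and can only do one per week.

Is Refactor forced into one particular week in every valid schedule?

Refactor can be week 1 (e.g. Refactor -> week 1; Audit -> week 3; Sync -> week 1; Draft -> week 6; QA -> week 3; Build -> week 2; Spec -> week 2) or week 2 (e.g. Build in week 1, Draft in week 6, QA in week 3, Sync in week 1, Audit in week 3, Spec in week 2, Refactor in week 2).

No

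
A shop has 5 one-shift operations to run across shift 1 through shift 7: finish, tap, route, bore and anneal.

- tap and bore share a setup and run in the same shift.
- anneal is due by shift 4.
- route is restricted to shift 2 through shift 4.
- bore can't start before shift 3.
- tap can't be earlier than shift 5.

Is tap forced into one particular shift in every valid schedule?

tap can be shift 5 (e.g. tap -> shift 5, bore -> shift 5, route -> shift 2, anneal -> shift 1, finish -> shift 1) or shift 6 (e.g. finish -> shift 1, anneal -> shift 1, route -> shift 2, bore -> shift 6, tap -> shift 6).

No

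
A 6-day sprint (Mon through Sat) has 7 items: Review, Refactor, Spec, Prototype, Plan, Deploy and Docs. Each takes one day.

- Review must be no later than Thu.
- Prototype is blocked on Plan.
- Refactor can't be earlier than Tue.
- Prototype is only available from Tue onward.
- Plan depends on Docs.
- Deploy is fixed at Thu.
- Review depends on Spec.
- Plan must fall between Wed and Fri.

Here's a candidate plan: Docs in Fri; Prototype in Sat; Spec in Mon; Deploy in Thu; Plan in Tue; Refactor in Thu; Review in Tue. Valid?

Invalid. Plan depends on Docs.

Refactor can't be earlier than Tue — holds.
Prototype is blocked on Plan — holds.
Plan depends on Docs — violated.
Plan must fall between Wed and Fri — violated.
Review must be no later than Thu — holds.
Prototype is only available from Tue onward — holds.
Deploy is fixed at Thu — holds.
Review depends on Spec — holds.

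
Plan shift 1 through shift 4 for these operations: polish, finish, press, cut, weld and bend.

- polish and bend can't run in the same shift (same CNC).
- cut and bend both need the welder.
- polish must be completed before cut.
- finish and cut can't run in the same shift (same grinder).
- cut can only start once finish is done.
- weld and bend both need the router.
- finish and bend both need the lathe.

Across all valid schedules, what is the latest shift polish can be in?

shift 3

Downstream work caps polish at shift 3.
polish at shift 3 is achievable: finish=shift 1; bend=shift 2; cut=shift 4; weld=shift 1; polish=shift 3; press=shift 1.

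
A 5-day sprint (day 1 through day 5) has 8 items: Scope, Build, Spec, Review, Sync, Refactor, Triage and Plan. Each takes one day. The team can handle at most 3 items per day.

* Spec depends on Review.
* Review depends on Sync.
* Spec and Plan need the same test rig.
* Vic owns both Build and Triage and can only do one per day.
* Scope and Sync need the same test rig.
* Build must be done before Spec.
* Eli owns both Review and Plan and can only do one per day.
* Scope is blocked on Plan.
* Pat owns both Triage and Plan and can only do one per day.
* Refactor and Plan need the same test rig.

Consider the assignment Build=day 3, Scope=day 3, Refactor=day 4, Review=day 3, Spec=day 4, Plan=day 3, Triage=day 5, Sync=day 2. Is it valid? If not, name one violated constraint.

Invalid. The team can handle at most 3 items per day.

Spec depends on Review — holds.
Build must be done before Spec — holds.
Pat owns both Triage and Plan and can only do one per day — holds.
Spec and Plan need the same test rig — holds.
Scope and Sync need the same test rig — holds.
Review depends on Sync — holds.
The team can handle at most 3 items per day — violated.
Scope is blocked on Plan — violated.
Refactor and Plan need the same test rig — holds.
Vic owns both Build and Triage and can only do one per day — holds.
Eli owns both Review and Plan and can only do one per day — violated.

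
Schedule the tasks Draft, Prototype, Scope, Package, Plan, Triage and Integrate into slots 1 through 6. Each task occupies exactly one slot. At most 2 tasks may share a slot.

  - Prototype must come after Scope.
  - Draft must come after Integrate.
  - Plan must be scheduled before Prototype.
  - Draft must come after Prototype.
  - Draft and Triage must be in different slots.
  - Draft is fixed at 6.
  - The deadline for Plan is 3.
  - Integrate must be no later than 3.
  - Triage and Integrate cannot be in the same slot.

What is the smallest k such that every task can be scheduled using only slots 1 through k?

6

The precedence chain requires at least 3 distinct slots.
With at most 2 per slot and 7 tasks, at least 4 slots are needed.
Draft can't be placed before 6, so the schedule must run through at least slot 6.
6 works (last occupied slot: 6): for example Draft -> 6, Scope -> 2, Triage -> 3, Plan -> 1, Prototype -> 3, Integrate -> 1, Package -> 2.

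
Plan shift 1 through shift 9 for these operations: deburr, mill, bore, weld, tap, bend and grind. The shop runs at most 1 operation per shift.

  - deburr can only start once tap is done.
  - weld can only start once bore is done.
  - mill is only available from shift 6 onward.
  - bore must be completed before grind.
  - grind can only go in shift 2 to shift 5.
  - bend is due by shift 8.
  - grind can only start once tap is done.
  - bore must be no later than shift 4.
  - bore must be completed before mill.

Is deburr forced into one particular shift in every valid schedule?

deburr can be shift 2 (e.g. bend=shift 5, tap=shift 1, mill=shift 6, grind=shift 4, weld=shift 7, deburr=shift 2, bore=shift 3) or shift 3 (e.g. deburr=shift 3; bore=shift 1; grind=shift 4; mill=shift 6; weld=shift 7; bend=shift 5; tap=shift 2).

No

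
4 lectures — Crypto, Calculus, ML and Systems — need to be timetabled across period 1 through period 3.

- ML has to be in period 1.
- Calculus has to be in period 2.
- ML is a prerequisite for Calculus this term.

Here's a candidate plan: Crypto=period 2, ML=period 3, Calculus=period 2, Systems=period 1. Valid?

Calculus has to be in period 2 — holds.
ML has to be in period 1 — violated.
ML is a prerequisite for Calculus this term — violated.

No — it violates: ML has to be in period 1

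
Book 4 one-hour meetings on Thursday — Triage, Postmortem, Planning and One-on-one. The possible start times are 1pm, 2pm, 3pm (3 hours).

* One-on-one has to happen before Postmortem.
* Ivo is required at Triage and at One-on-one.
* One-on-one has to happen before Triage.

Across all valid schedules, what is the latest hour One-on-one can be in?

2pm

Downstream work caps One-on-one at 2pm.
One-on-one at 2pm is achievable: Planning -> 1pm; Postmortem -> 3pm; Triage -> 3pm; One-on-one -> 2pm.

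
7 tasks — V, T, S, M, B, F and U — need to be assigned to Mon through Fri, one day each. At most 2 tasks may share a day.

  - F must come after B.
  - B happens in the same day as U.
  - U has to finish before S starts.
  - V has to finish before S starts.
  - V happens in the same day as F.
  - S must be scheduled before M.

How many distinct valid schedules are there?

15

Splitting on V: it can be Tue (9), Wed (6). Listing each branch's schedules as (T, S, M, B, F, U):
V=Tue: (Wed,Wed,Thu,Mon,Tue,Mon) (Wed,Wed,Fri,Mon,Tue,Mon) (Wed,Thu,Fri,Mon,Tue,Mon) (Thu,Wed,Thu,Mon,Tue,Mon) (Thu,Wed,Fri,Mon,Tue,Mon) (Thu,Thu,Fri,Mon,Tue,Mon) (Fri,Wed,Thu,Mon,Tue,Mon) (Fri,Wed,Fri,Mon,Tue,Mon) (Fri,Thu,Fri,Mon,Tue,Mon) — 9.
V=Wed: (Mon,Thu,Fri,Tue,Wed,Tue) (Tue,Thu,Fri,Mon,Wed,Mon) (Thu,Thu,Fri,Mon,Wed,Mon) (Thu,Thu,Fri,Tue,Wed,Tue) (Fri,Thu,Fri,Mon,Wed,Mon) (Fri,Thu,Fri,Tue,Wed,Tue) — 6.
Summing: 9 + 6 = 15.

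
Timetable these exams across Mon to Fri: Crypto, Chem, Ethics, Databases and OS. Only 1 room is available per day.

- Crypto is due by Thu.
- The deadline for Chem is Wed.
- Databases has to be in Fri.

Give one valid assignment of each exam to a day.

Crypto in Tue, Databases in Fri, OS in Thu, Chem in Mon, Ethics in Wed

Checking: Crypto=Tue in [Mon,Thu]; Databases=Fri in [Fri,Fri]; Chem=Mon in [Mon,Wed]; max 1 per day (cap 1).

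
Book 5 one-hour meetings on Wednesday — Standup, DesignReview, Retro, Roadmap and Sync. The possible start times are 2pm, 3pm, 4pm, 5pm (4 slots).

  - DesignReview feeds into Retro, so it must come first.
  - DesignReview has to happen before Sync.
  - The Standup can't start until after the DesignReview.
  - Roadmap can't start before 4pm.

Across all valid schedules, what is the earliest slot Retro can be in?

3pm

Precedence pushes Retro to at least 3pm.
Retro at 3pm is achievable: Retro -> 3pm; Roadmap -> 4pm; Standup -> 3pm; Sync -> 3pm; DesignReview -> 2pm.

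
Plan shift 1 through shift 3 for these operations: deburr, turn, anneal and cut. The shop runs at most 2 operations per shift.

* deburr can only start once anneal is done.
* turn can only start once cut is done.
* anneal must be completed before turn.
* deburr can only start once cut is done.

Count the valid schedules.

7

Splitting on deburr: it can be shift 2 (2), shift 3 (5). Listing each branch's schedules as (turn, anneal, cut) by shift number:
deburr=shift 2: (2,1,1) (3,1,1) — 2.
deburr=shift 3: (2,1,1) (3,1,1) (3,1,2) (3,2,1) (3,2,2) — 5.
Summing: 2 + 5 = 7.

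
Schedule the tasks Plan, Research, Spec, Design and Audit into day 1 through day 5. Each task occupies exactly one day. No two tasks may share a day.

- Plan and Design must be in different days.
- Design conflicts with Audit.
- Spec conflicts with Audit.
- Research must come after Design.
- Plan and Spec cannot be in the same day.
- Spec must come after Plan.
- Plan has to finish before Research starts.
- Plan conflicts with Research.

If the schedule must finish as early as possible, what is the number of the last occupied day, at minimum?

The precedence chain requires at least 2 distinct days.
With at most 1 per day and 5 tasks, at least 5 days are needed.
5 works (last occupied day: day 5): for example Audit in day 5, Plan in day 1, Research in day 3, Design in day 2, Spec in day 4.

day 5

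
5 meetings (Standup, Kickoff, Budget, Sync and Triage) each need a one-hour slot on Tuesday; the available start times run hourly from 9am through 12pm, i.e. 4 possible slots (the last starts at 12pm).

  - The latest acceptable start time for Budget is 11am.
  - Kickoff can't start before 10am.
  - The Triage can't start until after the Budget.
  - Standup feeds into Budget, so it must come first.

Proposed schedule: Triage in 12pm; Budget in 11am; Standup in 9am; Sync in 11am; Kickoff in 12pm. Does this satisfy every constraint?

The latest acceptable start time for Budget is 11am — holds.
Kickoff can't start before 10am — holds.
The Triage can't start until after the Budget — holds.
Standup feeds into Budget, so it must come first — holds.

Valid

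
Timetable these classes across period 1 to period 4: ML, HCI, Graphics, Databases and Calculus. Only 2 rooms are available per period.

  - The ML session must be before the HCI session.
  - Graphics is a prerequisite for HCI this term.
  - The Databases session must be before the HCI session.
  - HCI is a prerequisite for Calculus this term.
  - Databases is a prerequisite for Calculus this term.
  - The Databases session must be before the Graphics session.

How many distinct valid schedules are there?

2

Enumerating: Graphics=period 2, ML=period 1, HCI=period 3, Calculus=period 4, Databases=period 1 | Databases in period 1, Graphics in period 2, ML in period 2, Calculus in period 4, HCI in period 3.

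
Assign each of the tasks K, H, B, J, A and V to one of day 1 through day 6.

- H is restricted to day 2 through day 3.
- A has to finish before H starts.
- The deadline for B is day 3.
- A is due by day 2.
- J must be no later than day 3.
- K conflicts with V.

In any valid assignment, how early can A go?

A's own window allows nothing later than day 2.
A at day 1 is achievable: H in day 2, V in day 2, J in day 1, B in day 1, A in day 1, K in day 1.

day 1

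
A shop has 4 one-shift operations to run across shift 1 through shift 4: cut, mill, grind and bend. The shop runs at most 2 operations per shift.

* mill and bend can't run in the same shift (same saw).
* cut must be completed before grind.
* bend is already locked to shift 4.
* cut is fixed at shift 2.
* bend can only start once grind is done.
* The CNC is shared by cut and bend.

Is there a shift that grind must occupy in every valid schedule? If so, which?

shift 3

cut is fixed at shift 2 and must come before grind, so grind is at least shift 3.
bend is fixed at shift 4 and must come after grind, so grind is at most shift 3.
So grind must be shift 3.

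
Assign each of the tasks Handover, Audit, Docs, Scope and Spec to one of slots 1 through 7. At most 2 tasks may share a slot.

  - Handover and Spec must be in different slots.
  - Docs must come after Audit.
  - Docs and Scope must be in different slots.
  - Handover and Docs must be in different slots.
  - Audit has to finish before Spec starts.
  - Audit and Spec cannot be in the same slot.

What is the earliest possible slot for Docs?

2

Precedence pushes Docs to at least 2.
Docs at 2 is achievable: Audit in 1, Scope in 3, Spec in 2, Handover in 1, Docs in 2.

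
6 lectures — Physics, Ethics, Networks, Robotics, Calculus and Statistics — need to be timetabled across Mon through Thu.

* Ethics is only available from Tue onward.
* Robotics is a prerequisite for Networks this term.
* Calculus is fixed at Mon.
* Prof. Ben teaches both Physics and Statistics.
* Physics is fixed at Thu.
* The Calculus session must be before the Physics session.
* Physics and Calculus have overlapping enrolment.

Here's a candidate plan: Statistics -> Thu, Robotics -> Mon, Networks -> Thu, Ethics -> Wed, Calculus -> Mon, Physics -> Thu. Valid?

Physics and Calculus have overlapping enrolment — holds.
Calculus is fixed at Mon — holds.
Ethics is only available from Tue onward — holds.
Physics is fixed at Thu — holds.
Prof. Ben teaches both Physics and Statistics — violated.
Robotics is a prerequisite for Networks this term — holds.
The Calculus session must be before the Physics session — holds.

No. Prof. Ben teaches both Physics and Statistics is not satisfied.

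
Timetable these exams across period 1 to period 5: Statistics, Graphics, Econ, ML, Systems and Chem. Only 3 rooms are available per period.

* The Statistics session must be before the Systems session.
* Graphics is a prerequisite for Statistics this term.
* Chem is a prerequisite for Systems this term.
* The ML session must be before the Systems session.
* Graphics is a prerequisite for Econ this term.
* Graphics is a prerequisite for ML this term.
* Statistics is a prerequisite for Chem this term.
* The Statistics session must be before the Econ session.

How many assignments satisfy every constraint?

Splitting on Statistics: it can be period 2 (24), period 3 (10). Listing each branch's schedules as (Graphics, Econ, ML, Systems, Chem) by period number:
Statistics=period 2: (1,3,2,4,3) (1,3,2,5,3) (1,3,2,5,4) (1,3,3,4,3) (1,3,3,5,3) (1,3,3,5,4) (1,3,4,5,3) (1,3,4,5,4) (1,4,2,4,3) (1,4,2,5,3) (1,4,2,5,4) (1,4,3,4,3) (1,4,3,5,3) (1,4,3,5,4) (1,4,4,5,3) (1,4,4,5,4) (1,5,2,4,3) (1,5,2,5,3) (1,5,2,5,4) (1,5,3,4,3) (1,5,3,5,3) (1,5,3,5,4) (1,5,4,5,3) (1,5,4,5,4) — 24.
Statistics=period 3: (1,4,2,5,4) (1,4,3,5,4) (1,4,4,5,4) (1,5,2,5,4) (1,5,3,5,4) (1,5,4,5,4) (2,4,3,5,4) (2,4,4,5,4) (2,5,3,5,4) (2,5,4,5,4) — 10.
Summing: 24 + 10 = 34.

34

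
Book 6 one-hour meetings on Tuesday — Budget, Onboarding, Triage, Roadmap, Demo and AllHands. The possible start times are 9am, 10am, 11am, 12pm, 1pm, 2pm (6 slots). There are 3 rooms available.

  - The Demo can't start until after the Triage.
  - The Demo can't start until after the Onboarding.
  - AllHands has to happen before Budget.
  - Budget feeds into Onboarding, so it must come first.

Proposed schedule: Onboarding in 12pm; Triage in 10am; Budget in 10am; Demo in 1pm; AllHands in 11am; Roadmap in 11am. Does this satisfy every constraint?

There are 3 rooms available — holds.
The Demo can't start until after the Triage — holds.
Budget feeds into Onboarding, so it must come first — holds.
AllHands has to happen before Budget — violated.
The Demo can't start until after the Onboarding — holds.

No — it violates: AllHands has to happen before Budget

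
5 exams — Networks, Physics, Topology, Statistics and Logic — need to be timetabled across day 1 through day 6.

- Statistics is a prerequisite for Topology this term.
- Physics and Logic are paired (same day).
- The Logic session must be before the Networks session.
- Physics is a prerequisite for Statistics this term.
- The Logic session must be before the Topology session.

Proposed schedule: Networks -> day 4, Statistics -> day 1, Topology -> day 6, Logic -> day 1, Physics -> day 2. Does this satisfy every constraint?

Physics is a prerequisite for Statistics this term — violated.
Statistics is a prerequisite for Topology this term — holds.
The Logic session must be before the Topology session — holds.
Physics and Logic are paired (same day) — violated.
The Logic session must be before the Networks session — holds.

Invalid. Physics is a prerequisite for Statistics this term.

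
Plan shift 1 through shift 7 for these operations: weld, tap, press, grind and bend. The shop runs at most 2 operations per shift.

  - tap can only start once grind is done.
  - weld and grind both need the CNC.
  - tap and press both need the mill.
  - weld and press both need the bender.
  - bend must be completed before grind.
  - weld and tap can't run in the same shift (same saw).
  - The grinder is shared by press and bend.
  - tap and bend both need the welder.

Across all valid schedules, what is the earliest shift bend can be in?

Downstream work caps bend at shift 5.
bend at shift 1 is achievable: grind -> shift 2; tap -> shift 3; press -> shift 2; weld -> shift 1; bend -> shift 1.

shift 1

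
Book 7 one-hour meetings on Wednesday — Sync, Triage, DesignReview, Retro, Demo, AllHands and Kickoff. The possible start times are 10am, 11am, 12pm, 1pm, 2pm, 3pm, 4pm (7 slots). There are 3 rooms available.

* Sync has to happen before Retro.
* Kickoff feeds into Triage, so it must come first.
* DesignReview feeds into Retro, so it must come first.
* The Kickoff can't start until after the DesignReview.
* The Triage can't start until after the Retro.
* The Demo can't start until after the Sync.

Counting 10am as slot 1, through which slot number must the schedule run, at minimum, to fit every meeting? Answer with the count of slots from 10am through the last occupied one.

The precedence chain requires at least 3 distinct slots.
With at most 3 per slot and 7 meetings, at least 3 slots are needed.
3 works (last occupied slot: 12pm): for example Demo -> 11am, Triage -> 12pm, Retro -> 11am, AllHands -> 10am, DesignReview -> 10am, Kickoff -> 11am, Sync -> 10am.

3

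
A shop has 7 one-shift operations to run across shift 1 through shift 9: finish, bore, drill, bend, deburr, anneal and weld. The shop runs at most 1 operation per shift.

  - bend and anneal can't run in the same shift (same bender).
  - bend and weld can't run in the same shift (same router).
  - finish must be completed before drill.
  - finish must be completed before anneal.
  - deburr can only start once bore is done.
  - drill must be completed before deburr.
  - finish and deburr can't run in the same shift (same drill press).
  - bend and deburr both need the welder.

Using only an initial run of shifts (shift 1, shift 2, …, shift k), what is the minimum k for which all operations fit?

7

The precedence chain requires at least 3 distinct shifts.
With at most 1 per shift and 7 operations, at least 7 shifts are needed.
7 works (last occupied shift: shift 7): for example bore=shift 3; anneal=shift 5; weld=shift 7; drill=shift 2; deburr=shift 4; finish=shift 1; bend=shift 6.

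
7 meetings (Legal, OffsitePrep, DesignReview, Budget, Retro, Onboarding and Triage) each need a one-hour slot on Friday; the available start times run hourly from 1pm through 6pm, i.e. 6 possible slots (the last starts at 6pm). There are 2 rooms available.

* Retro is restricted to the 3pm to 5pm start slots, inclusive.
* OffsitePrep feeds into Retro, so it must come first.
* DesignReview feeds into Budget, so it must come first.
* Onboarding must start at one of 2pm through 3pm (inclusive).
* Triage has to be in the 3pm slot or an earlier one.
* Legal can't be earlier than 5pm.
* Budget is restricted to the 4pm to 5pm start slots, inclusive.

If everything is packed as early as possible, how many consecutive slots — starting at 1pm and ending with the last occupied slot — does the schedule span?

5

The precedence chain requires at least 2 distinct slots.
With at most 2 per slot and 7 meetings, at least 4 slots are needed.
Legal can't be placed before 5pm — that is slot 5 counting from 1pm — so the schedule must run through at least 5 slots.
5 works (last occupied slot: 5pm): for example Triage -> 1pm; OffsitePrep -> 1pm; Legal -> 5pm; Retro -> 3pm; Onboarding -> 2pm; Budget -> 4pm; DesignReview -> 2pm.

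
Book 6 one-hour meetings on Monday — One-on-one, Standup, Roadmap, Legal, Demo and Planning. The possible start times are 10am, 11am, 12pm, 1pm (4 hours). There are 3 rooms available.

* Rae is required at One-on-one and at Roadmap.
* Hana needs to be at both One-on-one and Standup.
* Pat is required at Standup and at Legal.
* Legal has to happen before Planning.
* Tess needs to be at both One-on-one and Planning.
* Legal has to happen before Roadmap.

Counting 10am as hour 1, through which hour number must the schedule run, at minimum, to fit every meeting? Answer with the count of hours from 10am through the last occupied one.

2 hours

The precedence chain requires at least 2 distinct hours.
With at most 3 per hour and 6 meetings, at least 2 hours are needed.
2 works (last occupied hour: 11am): for example Planning=11am; Standup=11am; Legal=10am; One-on-one=10am; Demo=10am; Roadmap=11am.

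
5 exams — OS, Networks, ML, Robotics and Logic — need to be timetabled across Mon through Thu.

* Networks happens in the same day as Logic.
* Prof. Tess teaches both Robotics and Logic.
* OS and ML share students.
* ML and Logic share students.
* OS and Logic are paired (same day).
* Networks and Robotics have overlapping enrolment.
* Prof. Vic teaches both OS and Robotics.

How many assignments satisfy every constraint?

Splitting on OS: it can be Mon (9), Tue (9), Wed (9), Thu (9). Listing each branch's schedules as (Networks, ML, Robotics, Logic):
OS=Mon: (Mon,Tue,Tue,Mon) (Mon,Tue,Wed,Mon) (Mon,Tue,Thu,Mon) (Mon,Wed,Tue,Mon) (Mon,Wed,Wed,Mon) (Mon,Wed,Thu,Mon) (Mon,Thu,Tue,Mon) (Mon,Thu,Wed,Mon) (Mon,Thu,Thu,Mon) — 9.
OS=Tue: (Tue,Mon,Mon,Tue) (Tue,Mon,Wed,Tue) (Tue,Mon,Thu,Tue) (Tue,Wed,Mon,Tue) (Tue,Wed,Wed,Tue) (Tue,Wed,Thu,Tue) (Tue,Thu,Mon,Tue) (Tue,Thu,Wed,Tue) (Tue,Thu,Thu,Tue) — 9.
OS=Wed: (Wed,Mon,Mon,Wed) (Wed,Mon,Tue,Wed) (Wed,Mon,Thu,Wed) (Wed,Tue,Mon,Wed) (Wed,Tue,Tue,Wed) (Wed,Tue,Thu,Wed) (Wed,Thu,Mon,Wed) (Wed,Thu,Tue,Wed) (Wed,Thu,Thu,Wed) — 9.
OS=Thu: (Thu,Mon,Mon,Thu) (Thu,Mon,Tue,Thu) (Thu,Mon,Wed,Thu) (Thu,Tue,Mon,Thu) (Thu,Tue,Tue,Thu) (Thu,Tue,Wed,Thu) (Thu,Wed,Mon,Thu) (Thu,Wed,Tue,Thu) (Thu,Wed,Wed,Thu) — 9.
Summing: 9 + 9 + 9 + 9 = 36.

36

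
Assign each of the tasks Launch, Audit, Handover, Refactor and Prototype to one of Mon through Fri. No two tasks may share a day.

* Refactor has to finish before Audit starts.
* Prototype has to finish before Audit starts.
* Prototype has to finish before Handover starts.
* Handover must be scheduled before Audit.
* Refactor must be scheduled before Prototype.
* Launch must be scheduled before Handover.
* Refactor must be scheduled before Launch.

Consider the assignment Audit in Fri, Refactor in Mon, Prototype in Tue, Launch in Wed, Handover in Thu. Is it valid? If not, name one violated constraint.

Valid

Prototype has to finish before Handover starts — holds.
Handover must be scheduled before Audit — holds.
Launch must be scheduled before Handover — holds.
No two tasks may share a day — holds.
Refactor must be scheduled before Prototype — holds.
Refactor must be scheduled before Launch — holds.
Refactor has to finish before Audit starts — holds.
Prototype has to finish before Audit starts — holds.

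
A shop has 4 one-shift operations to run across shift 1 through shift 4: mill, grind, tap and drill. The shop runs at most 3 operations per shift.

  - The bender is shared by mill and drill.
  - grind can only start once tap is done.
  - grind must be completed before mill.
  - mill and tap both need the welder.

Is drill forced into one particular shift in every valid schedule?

drill can be shift 1 (e.g. drill=shift 1, mill=shift 3, grind=shift 2, tap=shift 1) or shift 2 (e.g. grind=shift 2, drill=shift 2, mill=shift 3, tap=shift 1).

No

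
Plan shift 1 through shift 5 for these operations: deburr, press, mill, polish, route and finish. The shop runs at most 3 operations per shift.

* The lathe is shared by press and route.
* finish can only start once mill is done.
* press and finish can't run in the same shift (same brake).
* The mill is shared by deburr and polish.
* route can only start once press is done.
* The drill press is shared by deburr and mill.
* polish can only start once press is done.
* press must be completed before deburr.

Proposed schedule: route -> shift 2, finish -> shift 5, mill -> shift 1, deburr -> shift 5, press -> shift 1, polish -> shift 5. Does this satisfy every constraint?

No — it violates: The mill is shared by deburr and polish

route can only start once press is done — holds.
The mill is shared by deburr and polish — violated.
The shop runs at most 3 operations per shift — holds.
polish can only start once press is done — holds.
press must be completed before deburr — holds.
finish can only start once mill is done — holds.
The lathe is shared by press and route — holds.
press and finish can't run in the same shift (same brake) — holds.
The drill press is shared by deburr and mill — holds.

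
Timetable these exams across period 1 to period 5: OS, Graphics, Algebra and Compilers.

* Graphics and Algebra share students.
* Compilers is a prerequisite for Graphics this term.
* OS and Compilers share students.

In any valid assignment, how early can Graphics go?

period 2

Precedence pushes Graphics to at least period 2.
Graphics at period 2 is achievable: Graphics in period 2; Algebra in period 1; OS in period 2; Compilers in period 1.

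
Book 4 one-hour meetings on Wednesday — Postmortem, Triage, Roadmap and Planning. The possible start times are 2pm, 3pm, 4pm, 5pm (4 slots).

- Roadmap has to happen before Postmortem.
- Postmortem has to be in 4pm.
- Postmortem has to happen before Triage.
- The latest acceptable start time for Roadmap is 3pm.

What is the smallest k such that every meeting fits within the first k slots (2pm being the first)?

4

The precedence chain requires at least 3 distinct slots.
Propagating the time windows through the other constraints, Triage can't land before 5pm — that is slot 4 counting from 2pm — so the schedule must run through at least 4 slots.
4 works (last occupied slot: 5pm): for example Planning -> 2pm; Triage -> 5pm; Roadmap -> 2pm; Postmortem -> 4pm.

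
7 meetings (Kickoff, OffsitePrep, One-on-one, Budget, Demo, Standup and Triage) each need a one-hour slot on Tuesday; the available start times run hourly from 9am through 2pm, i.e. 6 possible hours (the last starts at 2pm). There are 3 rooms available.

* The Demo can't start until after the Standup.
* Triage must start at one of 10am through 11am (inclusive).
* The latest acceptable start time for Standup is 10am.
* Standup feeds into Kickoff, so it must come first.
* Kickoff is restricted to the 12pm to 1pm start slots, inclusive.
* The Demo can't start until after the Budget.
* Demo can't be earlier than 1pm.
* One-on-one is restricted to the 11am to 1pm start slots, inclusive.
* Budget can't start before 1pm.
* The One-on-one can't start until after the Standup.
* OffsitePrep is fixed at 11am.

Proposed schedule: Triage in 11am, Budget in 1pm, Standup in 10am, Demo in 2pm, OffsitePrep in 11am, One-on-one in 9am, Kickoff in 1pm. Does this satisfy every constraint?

Invalid. One-on-one is restricted to the 11am to 1pm start slots, inclusive.

The Demo can't start until after the Budget — holds.
There are 3 rooms available — holds.
The Demo can't start until after the Standup — holds.
Triage must start at one of 10am through 11am (inclusive) — holds.
The latest acceptable start time for Standup is 10am — holds.
Budget can't start before 1pm — holds.
Standup feeds into Kickoff, so it must come first — holds.
One-on-one is restricted to the 11am to 1pm start slots, inclusive — violated.
The One-on-one can't start until after the Standup — violated.
Kickoff is restricted to the 12pm to 1pm start slots, inclusive — holds.
Demo can't be earlier than 1pm — holds.
OffsitePrep is fixed at 11am — holds.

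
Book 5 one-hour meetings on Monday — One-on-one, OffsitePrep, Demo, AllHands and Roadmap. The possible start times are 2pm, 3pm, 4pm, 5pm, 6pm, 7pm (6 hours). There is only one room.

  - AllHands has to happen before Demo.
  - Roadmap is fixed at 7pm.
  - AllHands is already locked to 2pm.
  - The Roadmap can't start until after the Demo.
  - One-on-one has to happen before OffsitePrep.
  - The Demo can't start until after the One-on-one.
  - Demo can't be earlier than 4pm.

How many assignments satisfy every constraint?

Splitting on One-on-one: it can be 3pm (6), 4pm (2). Listing each branch's schedules as (OffsitePrep, Demo, AllHands, Roadmap):
One-on-one=3pm: (4pm,5pm,2pm,7pm) (4pm,6pm,2pm,7pm) (5pm,4pm,2pm,7pm) (5pm,6pm,2pm,7pm) (6pm,4pm,2pm,7pm) (6pm,5pm,2pm,7pm) — 6.
One-on-one=4pm: (5pm,6pm,2pm,7pm) (6pm,5pm,2pm,7pm) — 2.
Summing: 6 + 2 = 8.

8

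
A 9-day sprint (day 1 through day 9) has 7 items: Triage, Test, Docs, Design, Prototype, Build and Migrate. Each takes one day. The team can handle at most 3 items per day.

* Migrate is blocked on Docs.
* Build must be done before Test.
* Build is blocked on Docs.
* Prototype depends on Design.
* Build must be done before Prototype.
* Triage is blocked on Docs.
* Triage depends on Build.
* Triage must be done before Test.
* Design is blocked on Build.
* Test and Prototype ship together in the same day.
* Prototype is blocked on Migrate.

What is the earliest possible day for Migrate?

Precedence pushes Migrate to at least day 2; downstream work caps Migrate at day 8.
Migrate at day 2 is achievable: Prototype -> day 4; Triage -> day 3; Build -> day 2; Migrate -> day 2; Test -> day 4; Docs -> day 1; Design -> day 3.

day 2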